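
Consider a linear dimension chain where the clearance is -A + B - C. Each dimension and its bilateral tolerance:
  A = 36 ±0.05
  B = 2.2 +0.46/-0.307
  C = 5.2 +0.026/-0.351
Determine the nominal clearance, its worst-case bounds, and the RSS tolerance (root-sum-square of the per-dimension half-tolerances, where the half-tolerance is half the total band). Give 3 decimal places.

nominal=-39.000 wc=[-39.383,-38.139] rss=0.430

Stack each dimension's contribution:
  -A: nom -36.000 → Σnom=-36.000; wc +0.050/-0.050 → slack +0.050/-0.050; half-tol=0.050, Σhalf²=0.002500
  +B: nom +2.200 → Σnom=-33.800; wc +0.460/-0.307 → slack +0.510/-0.357; half-tol=0.384, Σhalf²=0.149572
  -C: nom -5.200 → Σnom=-39.000; wc +0.351/-0.026 → slack +0.861/-0.383; half-tol=0.189, Σhalf²=0.185105
Nominal = -39.000. Worst-case = [-39.000 - 0.383, -39.000 + 0.861] = [-39.383, -38.139]. RSS = √0.185105 = 0.430.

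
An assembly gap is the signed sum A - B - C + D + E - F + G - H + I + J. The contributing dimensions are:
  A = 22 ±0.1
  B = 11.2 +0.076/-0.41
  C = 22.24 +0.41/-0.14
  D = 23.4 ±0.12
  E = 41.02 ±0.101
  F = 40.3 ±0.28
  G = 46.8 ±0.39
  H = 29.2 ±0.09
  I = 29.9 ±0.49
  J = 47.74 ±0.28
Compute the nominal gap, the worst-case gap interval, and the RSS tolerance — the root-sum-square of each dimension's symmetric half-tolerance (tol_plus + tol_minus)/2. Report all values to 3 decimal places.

nominal=107.920 wc=[105.583,110.321] rss=0.852

Stack each dimension's contribution:
  +A: nom +22.000 → Σnom=22.000; wc +0.100/-0.100 → slack +0.100/-0.100; half-tol=0.100, Σhalf²=0.010000
  -B: nom -11.200 → Σnom=10.800; wc +0.410/-0.076 → slack +0.510/-0.176; half-tol=0.243, Σhalf²=0.069049
  -C: nom -22.240 → Σnom=-11.440; wc +0.140/-0.410 → slack +0.650/-0.586; half-tol=0.275, Σhalf²=0.144674
  +D: nom +23.400 → Σnom=11.960; wc +0.120/-0.120 → slack +0.770/-0.706; half-tol=0.120, Σhalf²=0.159074
  +E: nom +41.020 → Σnom=52.980; wc +0.101/-0.101 → slack +0.871/-0.807; half-tol=0.101, Σhalf²=0.169275
  -F: nom -40.300 → Σnom=12.680; wc +0.280/-0.280 → slack +1.151/-1.087; half-tol=0.280, Σhalf²=0.247675
  +G: nom +46.800 → Σnom=59.480; wc +0.390/-0.390 → slack +1.541/-1.477; half-tol=0.390, Σhalf²=0.399775
  -H: nom -29.200 → Σnom=30.280; wc +0.090/-0.090 → slack +1.631/-1.567; half-tol=0.090, Σhalf²=0.407875
  +I: nom +29.900 → Σnom=60.180; wc +0.490/-0.490 → slack +2.121/-2.057; half-tol=0.490, Σhalf²=0.647975
  +J: nom +47.740 → Σnom=107.920; wc +0.280/-0.280 → slack +2.401/-2.337; half-tol=0.280, Σhalf²=0.726375
Nominal = 107.920. Worst-case = [107.920 - 2.337, 107.920 + 2.401] = [105.583, 110.321]. RSS = √0.726375 = 0.852.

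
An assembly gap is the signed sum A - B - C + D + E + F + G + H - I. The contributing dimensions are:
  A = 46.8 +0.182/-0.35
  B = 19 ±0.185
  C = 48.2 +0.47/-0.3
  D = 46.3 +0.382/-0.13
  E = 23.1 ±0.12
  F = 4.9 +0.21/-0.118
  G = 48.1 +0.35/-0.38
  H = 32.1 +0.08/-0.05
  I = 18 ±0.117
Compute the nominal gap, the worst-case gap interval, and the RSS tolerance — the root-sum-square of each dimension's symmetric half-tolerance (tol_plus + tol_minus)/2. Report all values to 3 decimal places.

Stack each dimension's contribution:
  +A: nom +46.800 → Σnom=46.800; wc +0.182/-0.350 → slack +0.182/-0.350; half-tol=0.266, Σhalf²=0.070756
  -B: nom -19.000 → Σnom=27.800; wc +0.185/-0.185 → slack +0.367/-0.535; half-tol=0.185, Σhalf²=0.104981
  -C: nom -48.200 → Σnom=-20.400; wc +0.300/-0.470 → slack +0.667/-1.005; half-tol=0.385, Σhalf²=0.253206
  +D: nom +46.300 → Σnom=25.900; wc +0.382/-0.130 → slack +1.049/-1.135; half-tol=0.256, Σhalf²=0.318742
  +E: nom +23.100 → Σnom=49.000; wc +0.120/-0.120 → slack +1.169/-1.255; half-tol=0.120, Σhalf²=0.333142
  +F: nom +4.900 → Σnom=53.900; wc +0.210/-0.118 → slack +1.379/-1.373; half-tol=0.164, Σhalf²=0.360038
  +G: nom +48.100 → Σnom=102.000; wc +0.350/-0.380 → slack +1.729/-1.753; half-tol=0.365, Σhalf²=0.493263
  +H: nom +32.100 → Σnom=134.100; wc +0.080/-0.050 → slack +1.809/-1.803; half-tol=0.065, Σhalf²=0.497488
  -I: nom -18.000 → Σnom=116.100; wc +0.117/-0.117 → slack +1.926/-1.920; half-tol=0.117, Σhalf²=0.511177
Nominal = 116.100. Worst-case = [116.100 - 1.920, 116.100 + 1.926] = [114.180, 118.026]. RSS = √0.511177 = 0.715.

nominal=116.100 wc=[114.180,118.026] rss=0.715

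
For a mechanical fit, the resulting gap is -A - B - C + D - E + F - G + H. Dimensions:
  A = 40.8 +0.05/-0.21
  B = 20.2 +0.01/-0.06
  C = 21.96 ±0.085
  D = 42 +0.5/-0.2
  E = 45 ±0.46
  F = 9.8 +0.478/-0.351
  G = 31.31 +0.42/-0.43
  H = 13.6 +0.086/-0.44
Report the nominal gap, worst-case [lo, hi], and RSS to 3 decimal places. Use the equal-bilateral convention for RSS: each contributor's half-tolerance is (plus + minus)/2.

Stack each dimension's contribution:
  -A: nom -40.800 → Σnom=-40.800; wc +0.210/-0.050 → slack +0.210/-0.050; half-tol=0.130, Σhalf²=0.016900
  -B: nom -20.200 → Σnom=-61.000; wc +0.060/-0.010 → slack +0.270/-0.060; half-tol=0.035, Σhalf²=0.018125
  -C: nom -21.960 → Σnom=-82.960; wc +0.085/-0.085 → slack +0.355/-0.145; half-tol=0.085, Σhalf²=0.025350
  +D: nom +42.000 → Σnom=-40.960; wc +0.500/-0.200 → slack +0.855/-0.345; half-tol=0.350, Σhalf²=0.147850
  -E: nom -45.000 → Σnom=-85.960; wc +0.460/-0.460 → slack +1.315/-0.805; half-tol=0.460, Σhalf²=0.359450
  +F: nom +9.800 → Σnom=-76.160; wc +0.478/-0.351 → slack +1.793/-1.156; half-tol=0.414, Σhalf²=0.531260
  -G: nom -31.310 → Σnom=-107.470; wc +0.430/-0.420 → slack +2.223/-1.576; half-tol=0.425, Σhalf²=0.711885
  +H: nom +13.600 → Σnom=-93.870; wc +0.086/-0.440 → slack +2.309/-2.016; half-tol=0.263, Σhalf²=0.781054
Nominal = -93.870. Worst-case = [-93.870 - 2.016, -93.870 + 2.309] = [-95.886, -91.561]. RSS = √0.781054 = 0.884.

nominal=-93.870 wc=[-95.886,-91.561] rss=0.884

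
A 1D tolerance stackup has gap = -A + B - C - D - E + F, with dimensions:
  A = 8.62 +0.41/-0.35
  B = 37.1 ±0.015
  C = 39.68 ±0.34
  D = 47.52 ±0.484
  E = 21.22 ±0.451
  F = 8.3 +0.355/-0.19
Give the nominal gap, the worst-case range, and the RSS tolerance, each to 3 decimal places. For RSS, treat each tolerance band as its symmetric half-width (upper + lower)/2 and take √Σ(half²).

nominal=-71.640 wc=[-73.530,-69.645] rss=0.879

Stack each dimension's contribution:
  -A: nom -8.620 → Σnom=-8.620; wc +0.350/-0.410 → slack +0.350/-0.410; half-tol=0.380, Σhalf²=0.144400
  +B: nom +37.100 → Σnom=28.480; wc +0.015/-0.015 → slack +0.365/-0.425; half-tol=0.015, Σhalf²=0.144625
  -C: nom -39.680 → Σnom=-11.200; wc +0.340/-0.340 → slack +0.705/-0.765; half-tol=0.340, Σhalf²=0.260225
  -D: nom -47.520 → Σnom=-58.720; wc +0.484/-0.484 → slack +1.189/-1.249; half-tol=0.484, Σhalf²=0.494481
  -E: nom -21.220 → Σnom=-79.940; wc +0.451/-0.451 → slack +1.640/-1.700; half-tol=0.451, Σhalf²=0.697882
  +F: nom +8.300 → Σnom=-71.640; wc +0.355/-0.190 → slack +1.995/-1.890; half-tol=0.272, Σhalf²=0.772138
Nominal = -71.640. Worst-case = [-71.640 - 1.890, -71.640 + 1.995] = [-73.530, -69.645]. RSS = √0.772138 = 0.879.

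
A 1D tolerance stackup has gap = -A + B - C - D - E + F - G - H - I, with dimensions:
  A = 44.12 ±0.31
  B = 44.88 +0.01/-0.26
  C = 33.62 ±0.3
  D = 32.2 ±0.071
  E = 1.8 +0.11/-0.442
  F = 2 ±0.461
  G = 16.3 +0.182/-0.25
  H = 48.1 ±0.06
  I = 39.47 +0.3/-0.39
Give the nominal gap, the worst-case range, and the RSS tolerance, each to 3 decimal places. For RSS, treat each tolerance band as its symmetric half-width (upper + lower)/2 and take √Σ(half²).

nominal=-168.730 wc=[-170.784,-166.436] rss=0.817

Stack each dimension's contribution:
  -A: nom -44.120 → Σnom=-44.120; wc +0.310/-0.310 → slack +0.310/-0.310; half-tol=0.310, Σhalf²=0.096100
  +B: nom +44.880 → Σnom=0.760; wc +0.010/-0.260 → slack +0.320/-0.570; half-tol=0.135, Σhalf²=0.114325
  -C: nom -33.620 → Σnom=-32.860; wc +0.300/-0.300 → slack +0.620/-0.870; half-tol=0.300, Σhalf²=0.204325
  -D: nom -32.200 → Σnom=-65.060; wc +0.071/-0.071 → slack +0.691/-0.941; half-tol=0.071, Σhalf²=0.209366
  -E: nom -1.800 → Σnom=-66.860; wc +0.442/-0.110 → slack +1.133/-1.051; half-tol=0.276, Σhalf²=0.285542
  +F: nom +2.000 → Σnom=-64.860; wc +0.461/-0.461 → slack +1.594/-1.512; half-tol=0.461, Σhalf²=0.498063
  -G: nom -16.300 → Σnom=-81.160; wc +0.250/-0.182 → slack +1.844/-1.694; half-tol=0.216, Σhalf²=0.544719
  -H: nom -48.100 → Σnom=-129.260; wc +0.060/-0.060 → slack +1.904/-1.754; half-tol=0.060, Σhalf²=0.548319
  -I: nom -39.470 → Σnom=-168.730; wc +0.390/-0.300 → slack +2.294/-2.054; half-tol=0.345, Σhalf²=0.667344
Nominal = -168.730. Worst-case = [-168.730 - 2.054, -168.730 + 2.294] = [-170.784, -166.436]. RSS = √0.667344 = 0.817.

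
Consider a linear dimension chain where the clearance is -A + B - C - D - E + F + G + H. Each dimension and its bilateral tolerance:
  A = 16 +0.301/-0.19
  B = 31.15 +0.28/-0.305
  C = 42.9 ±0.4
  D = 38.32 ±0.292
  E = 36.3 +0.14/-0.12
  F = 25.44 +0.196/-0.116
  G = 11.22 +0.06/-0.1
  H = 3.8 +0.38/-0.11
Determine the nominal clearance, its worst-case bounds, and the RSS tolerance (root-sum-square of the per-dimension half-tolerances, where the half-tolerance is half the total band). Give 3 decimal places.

Stack each dimension's contribution:
  -A: nom -16.000 → Σnom=-16.000; wc +0.190/-0.301 → slack +0.190/-0.301; half-tol=0.245, Σhalf²=0.060270
  +B: nom +31.150 → Σnom=15.150; wc +0.280/-0.305 → slack +0.470/-0.606; half-tol=0.292, Σhalf²=0.145826
  -C: nom -42.900 → Σnom=-27.750; wc +0.400/-0.400 → slack +0.870/-1.006; half-tol=0.400, Σhalf²=0.305827
  -D: nom -38.320 → Σnom=-66.070; wc +0.292/-0.292 → slack +1.162/-1.298; half-tol=0.292, Σhalf²=0.391091
  -E: nom -36.300 → Σnom=-102.370; wc +0.120/-0.140 → slack +1.282/-1.438; half-tol=0.130, Σhalf²=0.407991
  +F: nom +25.440 → Σnom=-76.930; wc +0.196/-0.116 → slack +1.478/-1.554; half-tol=0.156, Σhalf²=0.432327
  +G: nom +11.220 → Σnom=-65.710; wc +0.060/-0.100 → slack +1.538/-1.654; half-tol=0.080, Σhalf²=0.438727
  +H: nom +3.800 → Σnom=-61.910; wc +0.380/-0.110 → slack +1.918/-1.764; half-tol=0.245, Σhalf²=0.498752
Nominal = -61.910. Worst-case = [-61.910 - 1.764, -61.910 + 1.918] = [-63.674, -59.992]. RSS = √0.498752 = 0.706.

nominal=-61.910 wc=[-63.674,-59.992] rss=0.706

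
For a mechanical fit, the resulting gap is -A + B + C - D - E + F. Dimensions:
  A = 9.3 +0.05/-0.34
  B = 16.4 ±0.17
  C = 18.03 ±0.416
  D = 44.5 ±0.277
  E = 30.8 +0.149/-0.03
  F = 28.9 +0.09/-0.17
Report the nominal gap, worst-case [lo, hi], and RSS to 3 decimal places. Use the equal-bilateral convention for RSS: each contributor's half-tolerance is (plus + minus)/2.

nominal=-21.270 wc=[-22.502,-19.947] rss=0.584

Stack each dimension's contribution:
  -A: nom -9.300 → Σnom=-9.300; wc +0.340/-0.050 → slack +0.340/-0.050; half-tol=0.195, Σhalf²=0.038025
  +B: nom +16.400 → Σnom=7.100; wc +0.170/-0.170 → slack +0.510/-0.220; half-tol=0.170, Σhalf²=0.066925
  +C: nom +18.030 → Σnom=25.130; wc +0.416/-0.416 → slack +0.926/-0.636; half-tol=0.416, Σhalf²=0.239981
  -D: nom -44.500 → Σnom=-19.370; wc +0.277/-0.277 → slack +1.203/-0.913; half-tol=0.277, Σhalf²=0.316710
  -E: nom -30.800 → Σnom=-50.170; wc +0.030/-0.149 → slack +1.233/-1.062; half-tol=0.089, Σhalf²=0.324720
  +F: nom +28.900 → Σnom=-21.270; wc +0.090/-0.170 → slack +1.323/-1.232; half-tol=0.130, Σhalf²=0.341620
Nominal = -21.270. Worst-case = [-21.270 - 1.232, -21.270 + 1.323] = [-22.502, -19.947]. RSS = √0.341620 = 0.584.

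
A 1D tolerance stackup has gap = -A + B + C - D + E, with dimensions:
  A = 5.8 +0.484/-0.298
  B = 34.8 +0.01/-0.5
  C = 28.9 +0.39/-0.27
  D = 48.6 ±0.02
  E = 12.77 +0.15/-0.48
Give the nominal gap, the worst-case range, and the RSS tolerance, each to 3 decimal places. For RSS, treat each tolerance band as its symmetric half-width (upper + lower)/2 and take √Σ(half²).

nominal=22.070 wc=[20.316,22.938] rss=0.653

Stack each dimension's contribution:
  -A: nom -5.800 → Σnom=-5.800; wc +0.298/-0.484 → slack +0.298/-0.484; half-tol=0.391, Σhalf²=0.152881
  +B: nom +34.800 → Σnom=29.000; wc +0.010/-0.500 → slack +0.308/-0.984; half-tol=0.255, Σhalf²=0.217906
  +C: nom +28.900 → Σnom=57.900; wc +0.390/-0.270 → slack +0.698/-1.254; half-tol=0.330, Σhalf²=0.326806
  -D: nom -48.600 → Σnom=9.300; wc +0.020/-0.020 → slack +0.718/-1.274; half-tol=0.020, Σhalf²=0.327206
  +E: nom +12.770 → Σnom=22.070; wc +0.150/-0.480 → slack +0.868/-1.754; half-tol=0.315, Σhalf²=0.426431
Nominal = 22.070. Worst-case = [22.070 - 1.754, 22.070 + 0.868] = [20.316, 22.938]. RSS = √0.426431 = 0.653.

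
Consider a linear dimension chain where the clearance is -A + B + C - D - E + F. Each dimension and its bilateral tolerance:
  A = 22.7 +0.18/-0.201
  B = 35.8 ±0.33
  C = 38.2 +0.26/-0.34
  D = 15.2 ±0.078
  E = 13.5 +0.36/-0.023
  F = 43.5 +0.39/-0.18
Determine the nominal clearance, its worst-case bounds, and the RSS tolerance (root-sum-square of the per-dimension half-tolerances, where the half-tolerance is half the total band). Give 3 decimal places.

nominal=66.100 wc=[64.632,67.382] rss=0.599

Stack each dimension's contribution:
  -A: nom -22.700 → Σnom=-22.700; wc +0.201/-0.180 → slack +0.201/-0.180; half-tol=0.191, Σhalf²=0.036290
  +B: nom +35.800 → Σnom=13.100; wc +0.330/-0.330 → slack +0.531/-0.510; half-tol=0.330, Σhalf²=0.145190
  +C: nom +38.200 → Σnom=51.300; wc +0.260/-0.340 → slack +0.791/-0.850; half-tol=0.300, Σhalf²=0.235190
  -D: nom -15.200 → Σnom=36.100; wc +0.078/-0.078 → slack +0.869/-0.928; half-tol=0.078, Σhalf²=0.241274
  -E: nom -13.500 → Σnom=22.600; wc +0.023/-0.360 → slack +0.892/-1.288; half-tol=0.192, Σhalf²=0.277947
  +F: nom +43.500 → Σnom=66.100; wc +0.390/-0.180 → slack +1.282/-1.468; half-tol=0.285, Σhalf²=0.359172
Nominal = 66.100. Worst-case = [66.100 - 1.468, 66.100 + 1.282] = [64.632, 67.382]. RSS = √0.359172 = 0.599.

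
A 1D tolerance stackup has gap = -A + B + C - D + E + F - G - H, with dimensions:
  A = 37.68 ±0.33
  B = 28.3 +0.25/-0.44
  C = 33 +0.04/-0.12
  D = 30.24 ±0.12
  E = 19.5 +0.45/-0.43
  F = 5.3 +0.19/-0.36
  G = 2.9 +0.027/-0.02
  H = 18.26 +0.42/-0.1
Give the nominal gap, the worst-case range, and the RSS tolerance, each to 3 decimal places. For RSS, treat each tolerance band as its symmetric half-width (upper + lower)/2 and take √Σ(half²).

Stack each dimension's contribution:
  -A: nom -37.680 → Σnom=-37.680; wc +0.330/-0.330 → slack +0.330/-0.330; half-tol=0.330, Σhalf²=0.108900
  +B: nom +28.300 → Σnom=-9.380; wc +0.250/-0.440 → slack +0.580/-0.770; half-tol=0.345, Σhalf²=0.227925
  +C: nom +33.000 → Σnom=23.620; wc +0.040/-0.120 → slack +0.620/-0.890; half-tol=0.080, Σhalf²=0.234325
  -D: nom -30.240 → Σnom=-6.620; wc +0.120/-0.120 → slack +0.740/-1.010; half-tol=0.120, Σhalf²=0.248725
  +E: nom +19.500 → Σnom=12.880; wc +0.450/-0.430 → slack +1.190/-1.440; half-tol=0.440, Σhalf²=0.442325
  +F: nom +5.300 → Σnom=18.180; wc +0.190/-0.360 → slack +1.380/-1.800; half-tol=0.275, Σhalf²=0.517950
  -G: nom -2.900 → Σnom=15.280; wc +0.020/-0.027 → slack +1.400/-1.827; half-tol=0.024, Σhalf²=0.518502
  -H: nom -18.260 → Σnom=-2.980; wc +0.100/-0.420 → slack +1.500/-2.247; half-tol=0.260, Σhalf²=0.586102
Nominal = -2.980. Worst-case = [-2.980 - 2.247, -2.980 + 1.500] = [-5.227, -1.480]. RSS = √0.586102 = 0.766.

nominal=-2.980 wc=[-5.227,-1.480] rss=0.766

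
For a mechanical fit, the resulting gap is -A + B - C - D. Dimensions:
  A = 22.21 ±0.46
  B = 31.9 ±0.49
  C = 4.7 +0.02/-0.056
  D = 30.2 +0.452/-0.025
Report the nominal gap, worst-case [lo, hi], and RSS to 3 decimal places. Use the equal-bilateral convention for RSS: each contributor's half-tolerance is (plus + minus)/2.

nominal=-25.210 wc=[-26.632,-24.179] rss=0.714

Stack each dimension's contribution:
  -A: nom -22.210 → Σnom=-22.210; wc +0.460/-0.460 → slack +0.460/-0.460; half-tol=0.460, Σhalf²=0.211600
  +B: nom +31.900 → Σnom=9.690; wc +0.490/-0.490 → slack +0.950/-0.950; half-tol=0.490, Σhalf²=0.451700
  -C: nom -4.700 → Σnom=4.990; wc +0.056/-0.020 → slack +1.006/-0.970; half-tol=0.038, Σhalf²=0.453144
  -D: nom -30.200 → Σnom=-25.210; wc +0.025/-0.452 → slack +1.031/-1.422; half-tol=0.239, Σhalf²=0.510026
Nominal = -25.210. Worst-case = [-25.210 - 1.422, -25.210 + 1.031] = [-26.632, -24.179]. RSS = √0.510026 = 0.714.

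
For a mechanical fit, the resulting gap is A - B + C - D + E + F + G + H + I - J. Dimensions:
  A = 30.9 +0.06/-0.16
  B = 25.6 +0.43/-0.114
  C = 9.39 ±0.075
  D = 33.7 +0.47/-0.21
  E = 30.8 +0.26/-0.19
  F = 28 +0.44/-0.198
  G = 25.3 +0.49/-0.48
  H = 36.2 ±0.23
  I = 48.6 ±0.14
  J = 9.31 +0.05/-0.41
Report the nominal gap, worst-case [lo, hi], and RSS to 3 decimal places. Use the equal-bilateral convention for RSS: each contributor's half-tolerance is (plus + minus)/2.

nominal=140.580 wc=[138.157,143.009] rss=0.849

Stack each dimension's contribution:
  +A: nom +30.900 → Σnom=30.900; wc +0.060/-0.160 → slack +0.060/-0.160; half-tol=0.110, Σhalf²=0.012100
  -B: nom -25.600 → Σnom=5.300; wc +0.114/-0.430 → slack +0.174/-0.590; half-tol=0.272, Σhalf²=0.086084
  +C: nom +9.390 → Σnom=14.690; wc +0.075/-0.075 → slack +0.249/-0.665; half-tol=0.075, Σhalf²=0.091709
  -D: nom -33.700 → Σnom=-19.010; wc +0.210/-0.470 → slack +0.459/-1.135; half-tol=0.340, Σhalf²=0.207309
  +E: nom +30.800 → Σnom=11.790; wc +0.260/-0.190 → slack +0.719/-1.325; half-tol=0.225, Σhalf²=0.257934
  +F: nom +28.000 → Σnom=39.790; wc +0.440/-0.198 → slack +1.159/-1.523; half-tol=0.319, Σhalf²=0.359695
  +G: nom +25.300 → Σnom=65.090; wc +0.490/-0.480 → slack +1.649/-2.003; half-tol=0.485, Σhalf²=0.594920
  +H: nom +36.200 → Σnom=101.290; wc +0.230/-0.230 → slack +1.879/-2.233; half-tol=0.230, Σhalf²=0.647820
  +I: nom +48.600 → Σnom=149.890; wc +0.140/-0.140 → slack +2.019/-2.373; half-tol=0.140, Σhalf²=0.667420
  -J: nom -9.310 → Σnom=140.580; wc +0.410/-0.050 → slack +2.429/-2.423; half-tol=0.230, Σhalf²=0.720320
Nominal = 140.580. Worst-case = [140.580 - 2.423, 140.580 + 2.429] = [138.157, 143.009]. RSS = √0.720320 = 0.849.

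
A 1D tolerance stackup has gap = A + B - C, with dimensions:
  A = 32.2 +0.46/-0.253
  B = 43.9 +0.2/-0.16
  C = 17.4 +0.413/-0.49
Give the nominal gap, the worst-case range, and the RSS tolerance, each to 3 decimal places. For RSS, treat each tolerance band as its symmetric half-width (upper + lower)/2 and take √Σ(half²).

nominal=58.700 wc=[57.874,59.850] rss=0.603

Stack each dimension's contribution:
  +A: nom +32.200 → Σnom=32.200; wc +0.460/-0.253 → slack +0.460/-0.253; half-tol=0.357, Σhalf²=0.127092
  +B: nom +43.900 → Σnom=76.100; wc +0.200/-0.160 → slack +0.660/-0.413; half-tol=0.180, Σhalf²=0.159492
  -C: nom -17.400 → Σnom=58.700; wc +0.490/-0.413 → slack +1.150/-0.826; half-tol=0.452, Σhalf²=0.363345
Nominal = 58.700. Worst-case = [58.700 - 0.826, 58.700 + 1.150] = [57.874, 59.850]. RSS = √0.363345 = 0.603.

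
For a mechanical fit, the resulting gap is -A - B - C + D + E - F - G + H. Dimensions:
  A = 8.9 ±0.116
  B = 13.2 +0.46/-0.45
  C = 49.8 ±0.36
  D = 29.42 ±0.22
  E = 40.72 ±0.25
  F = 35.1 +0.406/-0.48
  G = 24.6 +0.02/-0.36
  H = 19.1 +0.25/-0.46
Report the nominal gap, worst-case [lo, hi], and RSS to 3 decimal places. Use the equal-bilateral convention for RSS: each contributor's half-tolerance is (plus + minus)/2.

Stack each dimension's contribution:
  -A: nom -8.900 → Σnom=-8.900; wc +0.116/-0.116 → slack +0.116/-0.116; half-tol=0.116, Σhalf²=0.013456
  -B: nom -13.200 → Σnom=-22.100; wc +0.450/-0.460 → slack +0.566/-0.576; half-tol=0.455, Σhalf²=0.220481
  -C: nom -49.800 → Σnom=-71.900; wc +0.360/-0.360 → slack +0.926/-0.936; half-tol=0.360, Σhalf²=0.350081
  +D: nom +29.420 → Σnom=-42.480; wc +0.220/-0.220 → slack +1.146/-1.156; half-tol=0.220, Σhalf²=0.398481
  +E: nom +40.720 → Σnom=-1.760; wc +0.250/-0.250 → slack +1.396/-1.406; half-tol=0.250, Σhalf²=0.460981
  -F: nom -35.100 → Σnom=-36.860; wc +0.480/-0.406 → slack +1.876/-1.812; half-tol=0.443, Σhalf²=0.657230
  -G: nom -24.600 → Σnom=-61.460; wc +0.360/-0.020 → slack +2.236/-1.832; half-tol=0.190, Σhalf²=0.693330
  +H: nom +19.100 → Σnom=-42.360; wc +0.250/-0.460 → slack +2.486/-2.292; half-tol=0.355, Σhalf²=0.819355
Nominal = -42.360. Worst-case = [-42.360 - 2.292, -42.360 + 2.486] = [-44.652, -39.874]. RSS = √0.819355 = 0.905.

nominal=-42.360 wc=[-44.652,-39.874] rss=0.905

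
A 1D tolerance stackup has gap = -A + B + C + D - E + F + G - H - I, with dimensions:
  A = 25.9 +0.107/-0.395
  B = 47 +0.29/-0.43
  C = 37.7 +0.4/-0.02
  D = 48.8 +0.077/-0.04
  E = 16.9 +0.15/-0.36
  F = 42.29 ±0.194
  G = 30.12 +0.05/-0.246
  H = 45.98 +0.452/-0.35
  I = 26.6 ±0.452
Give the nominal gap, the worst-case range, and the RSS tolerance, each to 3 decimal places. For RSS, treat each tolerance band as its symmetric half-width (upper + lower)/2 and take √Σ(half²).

Stack each dimension's contribution:
  -A: nom -25.900 → Σnom=-25.900; wc +0.395/-0.107 → slack +0.395/-0.107; half-tol=0.251, Σhalf²=0.063001
  +B: nom +47.000 → Σnom=21.100; wc +0.290/-0.430 → slack +0.685/-0.537; half-tol=0.360, Σhalf²=0.192601
  +C: nom +37.700 → Σnom=58.800; wc +0.400/-0.020 → slack +1.085/-0.557; half-tol=0.210, Σhalf²=0.236701
  +D: nom +48.800 → Σnom=107.600; wc +0.077/-0.040 → slack +1.162/-0.597; half-tol=0.058, Σhalf²=0.240123
  -E: nom -16.900 → Σnom=90.700; wc +0.360/-0.150 → slack +1.522/-0.747; half-tol=0.255, Σhalf²=0.305148
  +F: nom +42.290 → Σnom=132.990; wc +0.194/-0.194 → slack +1.716/-0.941; half-tol=0.194, Σhalf²=0.342784
  +G: nom +30.120 → Σnom=163.110; wc +0.050/-0.246 → slack +1.766/-1.187; half-tol=0.148, Σhalf²=0.364688
  -H: nom -45.980 → Σnom=117.130; wc +0.350/-0.452 → slack +2.116/-1.639; half-tol=0.401, Σhalf²=0.525489
  -I: nom -26.600 → Σnom=90.530; wc +0.452/-0.452 → slack +2.568/-2.091; half-tol=0.452, Σhalf²=0.729793
Nominal = 90.530. Worst-case = [90.530 - 2.091, 90.530 + 2.568] = [88.439, 93.098]. RSS = √0.729793 = 0.854.

nominal=90.530 wc=[88.439,93.098] rss=0.854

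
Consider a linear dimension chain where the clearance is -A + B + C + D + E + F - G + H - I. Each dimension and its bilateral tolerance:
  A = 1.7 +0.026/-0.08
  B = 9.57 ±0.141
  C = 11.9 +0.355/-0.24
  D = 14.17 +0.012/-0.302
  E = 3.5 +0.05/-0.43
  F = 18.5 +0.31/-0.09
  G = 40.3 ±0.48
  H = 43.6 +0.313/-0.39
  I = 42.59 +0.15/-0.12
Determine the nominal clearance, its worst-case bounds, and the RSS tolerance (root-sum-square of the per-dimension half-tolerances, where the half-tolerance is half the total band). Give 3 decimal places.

Stack each dimension's contribution:
  -A: nom -1.700 → Σnom=-1.700; wc +0.080/-0.026 → slack +0.080/-0.026; half-tol=0.053, Σhalf²=0.002809
  +B: nom +9.570 → Σnom=7.870; wc +0.141/-0.141 → slack +0.221/-0.167; half-tol=0.141, Σhalf²=0.022690
  +C: nom +11.900 → Σnom=19.770; wc +0.355/-0.240 → slack +0.576/-0.407; half-tol=0.297, Σhalf²=0.111196
  +D: nom +14.170 → Σnom=33.940; wc +0.012/-0.302 → slack +0.588/-0.709; half-tol=0.157, Σhalf²=0.135845
  +E: nom +3.500 → Σnom=37.440; wc +0.050/-0.430 → slack +0.638/-1.139; half-tol=0.240, Σhalf²=0.193445
  +F: nom +18.500 → Σnom=55.940; wc +0.310/-0.090 → slack +0.948/-1.229; half-tol=0.200, Σhalf²=0.233445
  -G: nom -40.300 → Σnom=15.640; wc +0.480/-0.480 → slack +1.428/-1.709; half-tol=0.480, Σhalf²=0.463845
  +H: nom +43.600 → Σnom=59.240; wc +0.313/-0.390 → slack +1.741/-2.099; half-tol=0.352, Σhalf²=0.587398
  -I: nom -42.590 → Σnom=16.650; wc +0.120/-0.150 → slack +1.861/-2.249; half-tol=0.135, Σhalf²=0.605623
Nominal = 16.650. Worst-case = [16.650 - 2.249, 16.650 + 1.861] = [14.401, 18.511]. RSS = √0.605623 = 0.778.

nominal=16.650 wc=[14.401,18.511] rss=0.778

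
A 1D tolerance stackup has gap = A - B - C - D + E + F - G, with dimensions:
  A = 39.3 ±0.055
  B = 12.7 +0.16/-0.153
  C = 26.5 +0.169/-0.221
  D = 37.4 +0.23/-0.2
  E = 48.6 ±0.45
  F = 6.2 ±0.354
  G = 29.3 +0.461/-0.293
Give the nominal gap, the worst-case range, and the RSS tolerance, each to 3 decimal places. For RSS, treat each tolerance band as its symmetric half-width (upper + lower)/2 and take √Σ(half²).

nominal=-11.800 wc=[-13.679,-10.074] rss=0.763

Stack each dimension's contribution:
  +A: nom +39.300 → Σnom=39.300; wc +0.055/-0.055 → slack +0.055/-0.055; half-tol=0.055, Σhalf²=0.003025
  -B: nom -12.700 → Σnom=26.600; wc +0.153/-0.160 → slack +0.208/-0.215; half-tol=0.157, Σhalf²=0.027517
  -C: nom -26.500 → Σnom=0.100; wc +0.221/-0.169 → slack +0.429/-0.384; half-tol=0.195, Σhalf²=0.065542
  -D: nom -37.400 → Σnom=-37.300; wc +0.200/-0.230 → slack +0.629/-0.614; half-tol=0.215, Σhalf²=0.111767
  +E: nom +48.600 → Σnom=11.300; wc +0.450/-0.450 → slack +1.079/-1.064; half-tol=0.450, Σhalf²=0.314267
  +F: nom +6.200 → Σnom=17.500; wc +0.354/-0.354 → slack +1.433/-1.418; half-tol=0.354, Σhalf²=0.439583
  -G: nom -29.300 → Σnom=-11.800; wc +0.293/-0.461 → slack +1.726/-1.879; half-tol=0.377, Σhalf²=0.581712
Nominal = -11.800. Worst-case = [-11.800 - 1.879, -11.800 + 1.726] = [-13.679, -10.074]. RSS = √0.581712 = 0.763.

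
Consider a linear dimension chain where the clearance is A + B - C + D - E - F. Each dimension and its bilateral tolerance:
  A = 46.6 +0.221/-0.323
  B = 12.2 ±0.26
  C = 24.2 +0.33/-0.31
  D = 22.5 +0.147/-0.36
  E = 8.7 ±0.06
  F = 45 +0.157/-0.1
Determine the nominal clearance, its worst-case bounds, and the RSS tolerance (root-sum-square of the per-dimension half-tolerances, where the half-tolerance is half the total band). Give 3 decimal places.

nominal=3.400 wc=[1.910,4.498] rss=0.573

Stack each dimension's contribution:
  +A: nom +46.600 → Σnom=46.600; wc +0.221/-0.323 → slack +0.221/-0.323; half-tol=0.272, Σhalf²=0.073984
  +B: nom +12.200 → Σnom=58.800; wc +0.260/-0.260 → slack +0.481/-0.583; half-tol=0.260, Σhalf²=0.141584
  -C: nom -24.200 → Σnom=34.600; wc +0.310/-0.330 → slack +0.791/-0.913; half-tol=0.320, Σhalf²=0.243984
  +D: nom +22.500 → Σnom=57.100; wc +0.147/-0.360 → slack +0.938/-1.273; half-tol=0.254, Σhalf²=0.308246
  -E: nom -8.700 → Σnom=48.400; wc +0.060/-0.060 → slack +0.998/-1.333; half-tol=0.060, Σhalf²=0.311846
  -F: nom -45.000 → Σnom=3.400; wc +0.100/-0.157 → slack +1.098/-1.490; half-tol=0.129, Σhalf²=0.328359
Nominal = 3.400. Worst-case = [3.400 - 1.490, 3.400 + 1.098] = [1.910, 4.498]. RSS = √0.328359 = 0.573.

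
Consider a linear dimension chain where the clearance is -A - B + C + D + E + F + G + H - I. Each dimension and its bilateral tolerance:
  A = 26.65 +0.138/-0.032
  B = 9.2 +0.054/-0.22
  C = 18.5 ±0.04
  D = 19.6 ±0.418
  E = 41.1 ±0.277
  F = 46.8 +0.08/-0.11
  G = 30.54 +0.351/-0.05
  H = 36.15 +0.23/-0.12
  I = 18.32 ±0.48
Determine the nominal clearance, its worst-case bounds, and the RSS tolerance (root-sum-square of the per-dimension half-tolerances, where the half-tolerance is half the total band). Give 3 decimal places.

Stack each dimension's contribution:
  -A: nom -26.650 → Σnom=-26.650; wc +0.032/-0.138 → slack +0.032/-0.138; half-tol=0.085, Σhalf²=0.007225
  -B: nom -9.200 → Σnom=-35.850; wc +0.220/-0.054 → slack +0.252/-0.192; half-tol=0.137, Σhalf²=0.025994
  +C: nom +18.500 → Σnom=-17.350; wc +0.040/-0.040 → slack +0.292/-0.232; half-tol=0.040, Σhalf²=0.027594
  +D: nom +19.600 → Σnom=2.250; wc +0.418/-0.418 → slack +0.710/-0.650; half-tol=0.418, Σhalf²=0.202318
  +E: nom +41.100 → Σnom=43.350; wc +0.277/-0.277 → slack +0.987/-0.927; half-tol=0.277, Σhalf²=0.279047
  +F: nom +46.800 → Σnom=90.150; wc +0.080/-0.110 → slack +1.067/-1.037; half-tol=0.095, Σhalf²=0.288072
  +G: nom +30.540 → Σnom=120.690; wc +0.351/-0.050 → slack +1.418/-1.087; half-tol=0.200, Σhalf²=0.328272
  +H: nom +36.150 → Σnom=156.840; wc +0.230/-0.120 → slack +1.648/-1.207; half-tol=0.175, Σhalf²=0.358897
  -I: nom -18.320 → Σnom=138.520; wc +0.480/-0.480 → slack +2.128/-1.687; half-tol=0.480, Σhalf²=0.589297
Nominal = 138.520. Worst-case = [138.520 - 1.687, 138.520 + 2.128] = [136.833, 140.648]. RSS = √0.589297 = 0.768.

nominal=138.520 wc=[136.833,140.648] rss=0.768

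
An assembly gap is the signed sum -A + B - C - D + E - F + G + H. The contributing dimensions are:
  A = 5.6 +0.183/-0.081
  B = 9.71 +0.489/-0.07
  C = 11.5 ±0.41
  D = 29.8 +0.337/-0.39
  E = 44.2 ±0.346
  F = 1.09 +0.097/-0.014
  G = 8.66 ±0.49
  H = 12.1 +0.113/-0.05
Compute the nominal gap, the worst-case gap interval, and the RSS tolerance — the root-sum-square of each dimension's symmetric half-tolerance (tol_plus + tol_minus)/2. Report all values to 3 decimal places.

nominal=26.680 wc=[24.697,29.013] rss=0.875

Stack each dimension's contribution:
  -A: nom -5.600 → Σnom=-5.600; wc +0.081/-0.183 → slack +0.081/-0.183; half-tol=0.132, Σhalf²=0.017424
  +B: nom +9.710 → Σnom=4.110; wc +0.489/-0.070 → slack +0.570/-0.253; half-tol=0.279, Σhalf²=0.095544
  -C: nom -11.500 → Σnom=-7.390; wc +0.410/-0.410 → slack +0.980/-0.663; half-tol=0.410, Σhalf²=0.263644
  -D: nom -29.800 → Σnom=-37.190; wc +0.390/-0.337 → slack +1.370/-1.000; half-tol=0.364, Σhalf²=0.395776
  +E: nom +44.200 → Σnom=7.010; wc +0.346/-0.346 → slack +1.716/-1.346; half-tol=0.346, Σhalf²=0.515492
  -F: nom -1.090 → Σnom=5.920; wc +0.014/-0.097 → slack +1.730/-1.443; half-tol=0.056, Σhalf²=0.518573
  +G: nom +8.660 → Σnom=14.580; wc +0.490/-0.490 → slack +2.220/-1.933; half-tol=0.490, Σhalf²=0.758673
  +H: nom +12.100 → Σnom=26.680; wc +0.113/-0.050 → slack +2.333/-1.983; half-tol=0.082, Σhalf²=0.765315
Nominal = 26.680. Worst-case = [26.680 - 1.983, 26.680 + 2.333] = [24.697, 29.013]. RSS = √0.765315 = 0.875.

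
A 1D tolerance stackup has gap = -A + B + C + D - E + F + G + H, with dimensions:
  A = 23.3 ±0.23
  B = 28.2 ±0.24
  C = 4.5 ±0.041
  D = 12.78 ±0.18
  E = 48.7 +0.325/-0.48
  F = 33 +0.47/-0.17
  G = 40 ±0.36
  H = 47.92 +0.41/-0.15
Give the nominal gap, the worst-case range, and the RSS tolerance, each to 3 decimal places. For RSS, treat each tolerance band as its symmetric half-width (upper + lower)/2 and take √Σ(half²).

nominal=94.400 wc=[92.704,96.811] rss=0.785

Stack each dimension's contribution:
  -A: nom -23.300 → Σnom=-23.300; wc +0.230/-0.230 → slack +0.230/-0.230; half-tol=0.230, Σhalf²=0.052900
  +B: nom +28.200 → Σnom=4.900; wc +0.240/-0.240 → slack +0.470/-0.470; half-tol=0.240, Σhalf²=0.110500
  +C: nom +4.500 → Σnom=9.400; wc +0.041/-0.041 → slack +0.511/-0.511; half-tol=0.041, Σhalf²=0.112181
  +D: nom +12.780 → Σnom=22.180; wc +0.180/-0.180 → slack +0.691/-0.691; half-tol=0.180, Σhalf²=0.144581
  -E: nom -48.700 → Σnom=-26.520; wc +0.480/-0.325 → slack +1.171/-1.016; half-tol=0.402, Σhalf²=0.306587
  +F: nom +33.000 → Σnom=6.480; wc +0.470/-0.170 → slack +1.641/-1.186; half-tol=0.320, Σhalf²=0.408987
  +G: nom +40.000 → Σnom=46.480; wc +0.360/-0.360 → slack +2.001/-1.546; half-tol=0.360, Σhalf²=0.538587
  +H: nom +47.920 → Σnom=94.400; wc +0.410/-0.150 → slack +2.411/-1.696; half-tol=0.280, Σhalf²=0.616987
Nominal = 94.400. Worst-case = [94.400 - 1.696, 94.400 + 2.411] = [92.704, 96.811]. RSS = √0.616987 = 0.785.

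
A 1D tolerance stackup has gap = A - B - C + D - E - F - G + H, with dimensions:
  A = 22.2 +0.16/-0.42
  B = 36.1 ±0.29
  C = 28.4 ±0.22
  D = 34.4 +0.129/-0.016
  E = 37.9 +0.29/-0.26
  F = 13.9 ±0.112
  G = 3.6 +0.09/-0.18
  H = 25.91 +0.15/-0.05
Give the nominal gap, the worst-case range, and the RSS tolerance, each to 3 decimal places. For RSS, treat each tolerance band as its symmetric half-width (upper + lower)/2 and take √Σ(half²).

nominal=-37.390 wc=[-38.878,-35.889] rss=0.582

Stack each dimension's contribution:
  +A: nom +22.200 → Σnom=22.200; wc +0.160/-0.420 → slack +0.160/-0.420; half-tol=0.290, Σhalf²=0.084100
  -B: nom -36.100 → Σnom=-13.900; wc +0.290/-0.290 → slack +0.450/-0.710; half-tol=0.290, Σhalf²=0.168200
  -C: nom -28.400 → Σnom=-42.300; wc +0.220/-0.220 → slack +0.670/-0.930; half-tol=0.220, Σhalf²=0.216600
  +D: nom +34.400 → Σnom=-7.900; wc +0.129/-0.016 → slack +0.799/-0.946; half-tol=0.073, Σhalf²=0.221856
  -E: nom -37.900 → Σnom=-45.800; wc +0.260/-0.290 → slack +1.059/-1.236; half-tol=0.275, Σhalf²=0.297481
  -F: nom -13.900 → Σnom=-59.700; wc +0.112/-0.112 → slack +1.171/-1.348; half-tol=0.112, Σhalf²=0.310025
  -G: nom -3.600 → Σnom=-63.300; wc +0.180/-0.090 → slack +1.351/-1.438; half-tol=0.135, Σhalf²=0.328250
  +H: nom +25.910 → Σnom=-37.390; wc +0.150/-0.050 → slack +1.501/-1.488; half-tol=0.100, Σhalf²=0.338250
Nominal = -37.390. Worst-case = [-37.390 - 1.488, -37.390 + 1.501] = [-38.878, -35.889]. RSS = √0.338250 = 0.582.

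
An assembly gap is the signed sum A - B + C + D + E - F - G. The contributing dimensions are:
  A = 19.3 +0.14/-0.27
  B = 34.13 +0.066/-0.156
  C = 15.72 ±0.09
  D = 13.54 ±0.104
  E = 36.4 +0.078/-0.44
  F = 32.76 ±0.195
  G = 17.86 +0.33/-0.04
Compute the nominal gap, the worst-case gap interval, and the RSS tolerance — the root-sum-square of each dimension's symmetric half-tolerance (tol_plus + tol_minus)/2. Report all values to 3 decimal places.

Stack each dimension's contribution:
  +A: nom +19.300 → Σnom=19.300; wc +0.140/-0.270 → slack +0.140/-0.270; half-tol=0.205, Σhalf²=0.042025
  -B: nom -34.130 → Σnom=-14.830; wc +0.156/-0.066 → slack +0.296/-0.336; half-tol=0.111, Σhalf²=0.054346
  +C: nom +15.720 → Σnom=0.890; wc +0.090/-0.090 → slack +0.386/-0.426; half-tol=0.090, Σhalf²=0.062446
  +D: nom +13.540 → Σnom=14.430; wc +0.104/-0.104 → slack +0.490/-0.530; half-tol=0.104, Σhalf²=0.073262
  +E: nom +36.400 → Σnom=50.830; wc +0.078/-0.440 → slack +0.568/-0.970; half-tol=0.259, Σhalf²=0.140343
  -F: nom -32.760 → Σnom=18.070; wc +0.195/-0.195 → slack +0.763/-1.165; half-tol=0.195, Σhalf²=0.178368
  -G: nom -17.860 → Σnom=0.210; wc +0.040/-0.330 → slack +0.803/-1.495; half-tol=0.185, Σhalf²=0.212593
Nominal = 0.210. Worst-case = [0.210 - 1.495, 0.210 + 0.803] = [-1.285, 1.013]. RSS = √0.212593 = 0.461.

nominal=0.210 wc=[-1.285,1.013] rss=0.461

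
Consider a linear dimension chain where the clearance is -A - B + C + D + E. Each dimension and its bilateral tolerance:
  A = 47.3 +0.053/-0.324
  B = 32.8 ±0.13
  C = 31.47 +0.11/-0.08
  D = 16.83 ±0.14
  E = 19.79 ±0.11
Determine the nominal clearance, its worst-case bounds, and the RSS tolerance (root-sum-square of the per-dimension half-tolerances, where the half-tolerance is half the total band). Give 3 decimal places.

nominal=-12.010 wc=[-12.523,-11.196] rss=0.305

Stack each dimension's contribution:
  -A: nom -47.300 → Σnom=-47.300; wc +0.324/-0.053 → slack +0.324/-0.053; half-tol=0.189, Σhalf²=0.035532
  -B: nom -32.800 → Σnom=-80.100; wc +0.130/-0.130 → slack +0.454/-0.183; half-tol=0.130, Σhalf²=0.052432
  +C: nom +31.470 → Σnom=-48.630; wc +0.110/-0.080 → slack +0.564/-0.263; half-tol=0.095, Σhalf²=0.061457
  +D: nom +16.830 → Σnom=-31.800; wc +0.140/-0.140 → slack +0.704/-0.403; half-tol=0.140, Σhalf²=0.081057
  +E: nom +19.790 → Σnom=-12.010; wc +0.110/-0.110 → slack +0.814/-0.513; half-tol=0.110, Σhalf²=0.093157
Nominal = -12.010. Worst-case = [-12.010 - 0.513, -12.010 + 0.814] = [-12.523, -11.196]. RSS = √0.093157 = 0.305.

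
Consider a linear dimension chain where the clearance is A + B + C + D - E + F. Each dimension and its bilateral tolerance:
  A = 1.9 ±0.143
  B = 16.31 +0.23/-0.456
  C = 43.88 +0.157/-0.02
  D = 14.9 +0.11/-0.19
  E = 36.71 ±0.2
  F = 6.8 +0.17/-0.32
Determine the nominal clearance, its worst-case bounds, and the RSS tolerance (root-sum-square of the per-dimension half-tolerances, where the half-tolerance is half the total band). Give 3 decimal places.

nominal=47.080 wc=[45.751,48.090] rss=0.518

Stack each dimension's contribution:
  +A: nom +1.900 → Σnom=1.900; wc +0.143/-0.143 → slack +0.143/-0.143; half-tol=0.143, Σhalf²=0.020449
  +B: nom +16.310 → Σnom=18.210; wc +0.230/-0.456 → slack +0.373/-0.599; half-tol=0.343, Σhalf²=0.138098
  +C: nom +43.880 → Σnom=62.090; wc +0.157/-0.020 → slack +0.530/-0.619; half-tol=0.088, Σhalf²=0.145930
  +D: nom +14.900 → Σnom=76.990; wc +0.110/-0.190 → slack +0.640/-0.809; half-tol=0.150, Σhalf²=0.168430
  -E: nom -36.710 → Σnom=40.280; wc +0.200/-0.200 → slack +0.840/-1.009; half-tol=0.200, Σhalf²=0.208430
  +F: nom +6.800 → Σnom=47.080; wc +0.170/-0.320 → slack +1.010/-1.329; half-tol=0.245, Σhalf²=0.268455
Nominal = 47.080. Worst-case = [47.080 - 1.329, 47.080 + 1.010] = [45.751, 48.090]. RSS = √0.268455 = 0.518.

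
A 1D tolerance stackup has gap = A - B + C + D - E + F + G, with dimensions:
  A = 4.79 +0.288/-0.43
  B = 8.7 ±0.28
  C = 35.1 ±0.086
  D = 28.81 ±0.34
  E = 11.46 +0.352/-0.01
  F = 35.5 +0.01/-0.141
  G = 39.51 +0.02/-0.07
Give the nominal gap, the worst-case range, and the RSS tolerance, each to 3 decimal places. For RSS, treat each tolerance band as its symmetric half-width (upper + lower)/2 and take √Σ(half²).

nominal=123.550 wc=[121.851,124.584] rss=0.609

Stack each dimension's contribution:
  +A: nom +4.790 → Σnom=4.790; wc +0.288/-0.430 → slack +0.288/-0.430; half-tol=0.359, Σhalf²=0.128881
  -B: nom -8.700 → Σnom=-3.910; wc +0.280/-0.280 → slack +0.568/-0.710; half-tol=0.280, Σhalf²=0.207281
  +C: nom +35.100 → Σnom=31.190; wc +0.086/-0.086 → slack +0.654/-0.796; half-tol=0.086, Σhalf²=0.214677
  +D: nom +28.810 → Σnom=60.000; wc +0.340/-0.340 → slack +0.994/-1.136; half-tol=0.340, Σhalf²=0.330277
  -E: nom -11.460 → Σnom=48.540; wc +0.010/-0.352 → slack +1.004/-1.488; half-tol=0.181, Σhalf²=0.363038
  +F: nom +35.500 → Σnom=84.040; wc +0.010/-0.141 → slack +1.014/-1.629; half-tol=0.075, Σhalf²=0.368738
  +G: nom +39.510 → Σnom=123.550; wc +0.020/-0.070 → slack +1.034/-1.699; half-tol=0.045, Σhalf²=0.370763
Nominal = 123.550. Worst-case = [123.550 - 1.699, 123.550 + 1.034] = [121.851, 124.584]. RSS = √0.370763 = 0.609.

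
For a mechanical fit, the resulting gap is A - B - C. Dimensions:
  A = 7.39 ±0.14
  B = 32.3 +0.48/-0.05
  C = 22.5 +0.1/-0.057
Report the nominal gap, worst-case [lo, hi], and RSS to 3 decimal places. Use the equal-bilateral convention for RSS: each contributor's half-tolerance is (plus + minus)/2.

Stack each dimension's contribution:
  +A: nom +7.390 → Σnom=7.390; wc +0.140/-0.140 → slack +0.140/-0.140; half-tol=0.140, Σhalf²=0.019600
  -B: nom -32.300 → Σnom=-24.910; wc +0.050/-0.480 → slack +0.190/-0.620; half-tol=0.265, Σhalf²=0.089825
  -C: nom -22.500 → Σnom=-47.410; wc +0.057/-0.100 → slack +0.247/-0.720; half-tol=0.079, Σhalf²=0.095987
Nominal = -47.410. Worst-case = [-47.410 - 0.720, -47.410 + 0.247] = [-48.130, -47.163]. RSS = √0.095987 = 0.310.

nominal=-47.410 wc=[-48.130,-47.163] rss=0.310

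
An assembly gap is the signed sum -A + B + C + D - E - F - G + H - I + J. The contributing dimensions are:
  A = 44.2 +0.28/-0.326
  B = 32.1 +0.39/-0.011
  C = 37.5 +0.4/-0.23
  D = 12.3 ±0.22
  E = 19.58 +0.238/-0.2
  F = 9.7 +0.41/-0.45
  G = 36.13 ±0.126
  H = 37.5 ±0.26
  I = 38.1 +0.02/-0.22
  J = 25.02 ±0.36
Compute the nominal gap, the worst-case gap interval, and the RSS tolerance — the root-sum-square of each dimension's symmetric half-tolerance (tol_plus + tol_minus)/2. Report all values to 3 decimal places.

Stack each dimension's contribution:
  -A: nom -44.200 → Σnom=-44.200; wc +0.326/-0.280 → slack +0.326/-0.280; half-tol=0.303, Σhalf²=0.091809
  +B: nom +32.100 → Σnom=-12.100; wc +0.390/-0.011 → slack +0.716/-0.291; half-tol=0.201, Σhalf²=0.132009
  +C: nom +37.500 → Σnom=25.400; wc +0.400/-0.230 → slack +1.116/-0.521; half-tol=0.315, Σhalf²=0.231234
  +D: nom +12.300 → Σnom=37.700; wc +0.220/-0.220 → slack +1.336/-0.741; half-tol=0.220, Σhalf²=0.279634
  -E: nom -19.580 → Σnom=18.120; wc +0.200/-0.238 → slack +1.536/-0.979; half-tol=0.219, Σhalf²=0.327595
  -F: nom -9.700 → Σnom=8.420; wc +0.450/-0.410 → slack +1.986/-1.389; half-tol=0.430, Σhalf²=0.512495
  -G: nom -36.130 → Σnom=-27.710; wc +0.126/-0.126 → slack +2.112/-1.515; half-tol=0.126, Σhalf²=0.528371
  +H: nom +37.500 → Σnom=9.790; wc +0.260/-0.260 → slack +2.372/-1.775; half-tol=0.260, Σhalf²=0.595971
  -I: nom -38.100 → Σnom=-28.310; wc +0.220/-0.020 → slack +2.592/-1.795; half-tol=0.120, Σhalf²=0.610371
  +J: nom +25.020 → Σnom=-3.290; wc +0.360/-0.360 → slack +2.952/-2.155; half-tol=0.360, Σhalf²=0.739971
Nominal = -3.290. Worst-case = [-3.290 - 2.155, -3.290 + 2.952] = [-5.445, -0.338]. RSS = √0.739971 = 0.860.

nominal=-3.290 wc=[-5.445,-0.338] rss=0.860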